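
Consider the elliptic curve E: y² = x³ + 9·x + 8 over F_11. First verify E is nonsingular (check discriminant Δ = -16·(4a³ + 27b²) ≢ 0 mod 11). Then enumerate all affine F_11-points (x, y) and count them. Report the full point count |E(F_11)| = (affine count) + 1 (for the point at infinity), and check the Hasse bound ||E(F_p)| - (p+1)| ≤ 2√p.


Affine points = {(2, 1), (2, 10), (4, 3), (4, 8), (6, 5), (6, 6), (8, 3), (8, 8), (9, 2), (9, 9), (10, 3), (10, 8)}; affine count = 12; |E(F_11)| = 13.

Discriminant check: Δ ∝ 4a³ + 27b² = 4·9³ + 27·8² = 4·729 + 27·64 ≡ 2 (mod 11). Nonzero ⇒ E is nonsingular.
For each x ∈ F_11, compute rhs = x³ + 9·x + 8 mod 11, then count y ∈ F_11 with y² ≡ rhs.
  x = 0: rhs = 8, matching y values: none (0 points).
  x = 1: rhs = 7, matching y values: none (0 points).
  x = 2: rhs = 1, matching y values: 1, 10 (2 points).
  x = 3: rhs = 7, matching y values: none (0 points).
  x = 4: rhs = 9, matching y values: 3, 8 (2 points).
  x = 5: rhs = 2, matching y values: none (0 points).
  x = 6: rhs = 3, matching y values: 5, 6 (2 points).
  x = 7: rhs = 7, matching y values: none (0 points).
  x = 8: rhs = 9, matching y values: 3, 8 (2 points).
  x = 9: rhs = 4, matching y values: 2, 9 (2 points).
  x = 10: rhs = 9, matching y values: 3, 8 (2 points).
Total affine count: 12.
Full point count |E(F_11)| = 12 + 1 = 13.
Hasse bound: |13 − (11+1)| = |1| = 1 ≤ 2√11 ≈ 6.6332 ✓.


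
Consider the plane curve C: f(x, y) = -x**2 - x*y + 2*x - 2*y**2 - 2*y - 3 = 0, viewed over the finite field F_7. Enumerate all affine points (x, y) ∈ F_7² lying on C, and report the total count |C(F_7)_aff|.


Affine F_7-points: {(0, 1), (0, 5), (1, 1), (4, 5), (4, 6), (6, 4), (6, 6)}; count = 7.

For each of the 49 pairs (x, y) ∈ F_7², evaluate f(x, y) mod 7. Record the zeros.
  x = 0: [0↦4, 1↦0, 2↦6, 3↦1, 4↦6, 5↦0, 6↦4]  zeros at y ∈ {1, 5}
  x = 1: [0↦5, 1↦0, 2↦5, 3↦6, 4↦3, 5↦3, 6↦6]  zeros at y ∈ {1}
  x = 2: [0↦4, 1↦5, 2↦2, 3↦2, 4↦5, 5↦4, 6↦6]  zeros at y ∈ ∅
  x = 3: [0↦1, 1↦1, 2↦4, 3↦3, 4↦5, 5↦3, 6↦4]  zeros at y ∈ ∅
  x = 4: [0↦3, 1↦2, 2↦4, 3↦2, 4↦3, 5↦0, 6↦0]  zeros at y ∈ {5, 6}
  x = 5: [0↦3, 1↦1, 2↦2, 3↦6, 4↦6, 5↦2, 6↦1]  zeros at y ∈ ∅
  x = 6: [0↦1, 1↦5, 2↦5, 3↦1, 4↦0, 5↦2, 6↦0]  zeros at y ∈ {4, 6}
Collecting zeros: affine points = {(0, 1), (0, 5), (1, 1), (4, 5), (4, 6), (6, 4), (6, 6)}.
Total count |C(F_7)_aff| = 7.


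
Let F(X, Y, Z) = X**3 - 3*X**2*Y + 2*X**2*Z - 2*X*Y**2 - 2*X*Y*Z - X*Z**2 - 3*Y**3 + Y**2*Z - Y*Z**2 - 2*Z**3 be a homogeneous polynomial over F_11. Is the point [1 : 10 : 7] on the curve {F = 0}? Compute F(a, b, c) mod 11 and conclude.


F(1,10,7) ≡ 3 (mod 11); P is NOT on the curve.

Evaluate F(1, 10, 7) term-by-term (mod 11).
  X**3 ↦ 1·1·1·1 = 1
  -3*X**2*Y ↦ -3·1·10·1 = -30
  2*X**2*Z ↦ 2·1·1·7 = 14
  -2*X*Y**2 ↦ -2·1·100·1 = -200
  -2*X*Y*Z ↦ -2·1·10·7 = -140
  -X*Z**2 ↦ -1·1·1·49 = -49
  -3*Y**3 ↦ -3·1·1000·1 = -3000
  Y**2*Z ↦ 1·1·100·7 = 700
  -Y*Z**2 ↦ -1·1·10·49 = -490
  -2*Z**3 ↦ -2·1·1·343 = -686
Sum: F(1, 10, 7) = (1) + (-30) + (14) + (-200) + (-140) + (-49) + (-3000) + (700) + (-490) + (-686) = -3880.
Reducing mod 11: -3880 ≡ 3 (mod 11).
Since F(a, b, c) ≡ 3 ≠ 0 (mod 11), P does NOT lie on the curve.


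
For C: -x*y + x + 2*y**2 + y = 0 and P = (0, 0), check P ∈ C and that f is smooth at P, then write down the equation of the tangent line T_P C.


Tangent line at P: x + y = 0.

Step 1: f(0, 0) = 0, so P lies on C.
Step 2: partial derivatives
  f_x(x, y) = 1 - y, f_y(x, y) = -x + 4*y + 1.
  f_x(P) = 1, f_y(P) = 1 (gradient nonzero, so P is smooth).
Step 3: tangent line at P: 1·(x − 0) + 1·(y − 0) = 0.
Expanding: x + y = 0.


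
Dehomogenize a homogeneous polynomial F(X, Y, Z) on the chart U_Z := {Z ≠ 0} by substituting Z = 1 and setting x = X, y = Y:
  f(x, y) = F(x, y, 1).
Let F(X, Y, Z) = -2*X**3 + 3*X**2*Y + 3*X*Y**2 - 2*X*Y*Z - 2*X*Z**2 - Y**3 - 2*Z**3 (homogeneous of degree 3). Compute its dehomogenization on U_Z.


f(x, y) = -2*x**3 + 3*x**2*y + 3*x*y**2 - 2*x*y - 2*x - y**3 - 2

On U_Z we set Z = 1. Each monomial c·X^i·Y^j·Z^k in F becomes c·x^i·y^j·1^k = c·x^i·y^j.
Substituting Z = 1: F(X, Y, 1) = -2*x**3 + 3*x**2*y + 3*x*y**2 - 2*x*y - 2*x - y**3 - 2.
Note: deg(f) ≤ deg(F) = 3; strict inequality happens when F is divisible by Z (lost terms).


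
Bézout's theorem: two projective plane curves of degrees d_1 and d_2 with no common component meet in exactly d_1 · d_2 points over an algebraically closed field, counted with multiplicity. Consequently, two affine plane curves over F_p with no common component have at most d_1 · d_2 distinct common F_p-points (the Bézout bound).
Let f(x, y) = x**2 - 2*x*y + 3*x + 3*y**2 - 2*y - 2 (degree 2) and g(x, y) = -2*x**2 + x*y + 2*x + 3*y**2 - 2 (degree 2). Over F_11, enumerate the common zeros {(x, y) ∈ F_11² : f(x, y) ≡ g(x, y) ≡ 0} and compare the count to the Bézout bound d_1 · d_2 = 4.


Common zeros: ∅; count = 0; Bézout bound = 4.

deg(f) = 2, deg(g) = 2, so Bézout bound = 4.
Scan x ∈ F_11. For each x, list the y ∈ F_11 with f(x, y) ≡ 0 and those with g(x, y) ≡ 0 (mod 11); the common zeros in that column are the intersection.
  x = 0: f ≡ 0 at y ∈ ∅; g ≡ 0 at y ∈ ∅; common: ∅.
  x = 1: f ≡ 0 at y ∈ {7, 9}; g ≡ 0 at y ∈ {8, 10}; common: ∅.
  x = 2: f ≡ 0 at y ∈ ∅; g ≡ 0 at y ∈ ∅; common: ∅.
  x = 3: f ≡ 0 at y ∈ {1, 9}; g ≡ 0 at y ∈ {3, 7}; common: ∅.
  x = 4: f ≡ 0 at y ∈ ∅; g ≡ 0 at y ∈ {8, 9}; common: ∅.
  x = 5: f ≡ 0 at y ∈ ∅; g ≡ 0 at y ∈ {3, 10}; common: ∅.
  x = 6: f ≡ 0 at y ∈ {4, 8}; g ≡ 0 at y ∈ ∅; common: ∅.
  x = 7: f ≡ 0 at y ∈ {1, 8}; g ≡ 0 at y ∈ {7, 9}; common: ∅.
  x = 8: f ≡ 0 at y ∈ ∅; g ≡ 0 at y ∈ ∅; common: ∅.
  x = 9: f ≡ 0 at y ∈ ∅; g ≡ 0 at y ∈ ∅; common: ∅.
  x = 10: f ≡ 0 at y ∈ {4, 7}; g ≡ 0 at y ∈ ∅; common: ∅.
Collecting: common zeros = ∅, so the count is 0.
Comparison with the Bézout bound: 0 ≤ 4 = deg(f)·deg(g), as expected for curves with no common component (the affine F_11-count falls short of the bound because intersections may lie at infinity, over extension fields, or carry multiplicity).


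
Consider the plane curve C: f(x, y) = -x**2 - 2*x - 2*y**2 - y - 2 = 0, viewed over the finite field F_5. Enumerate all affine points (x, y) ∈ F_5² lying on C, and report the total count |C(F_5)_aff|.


Affine F_5-points: {(0, 1), (1, 0), (1, 2), (2, 0), (2, 2), (3, 1)}; count = 6.

For each of the 25 pairs (x, y) ∈ F_5², evaluate f(x, y) mod 5. Record the zeros.
  x = 0: [0↦3, 1↦0, 2↦3, 3↦2, 4↦2]  zeros at y ∈ {1}
  x = 1: [0↦0, 1↦2, 2↦0, 3↦4, 4↦4]  zeros at y ∈ {0, 2}
  x = 2: [0↦0, 1↦2, 2↦0, 3↦4, 4↦4]  zeros at y ∈ {0, 2}
  x = 3: [0↦3, 1↦0, 2↦3, 3↦2, 4↦2]  zeros at y ∈ {1}
  x = 4: [0↦4, 1↦1, 2↦4, 3↦3, 4↦3]  zeros at y ∈ ∅
Collecting zeros: affine points = {(0, 1), (1, 0), (1, 2), (2, 0), (2, 2), (3, 1)}.
Total count |C(F_5)_aff| = 6.


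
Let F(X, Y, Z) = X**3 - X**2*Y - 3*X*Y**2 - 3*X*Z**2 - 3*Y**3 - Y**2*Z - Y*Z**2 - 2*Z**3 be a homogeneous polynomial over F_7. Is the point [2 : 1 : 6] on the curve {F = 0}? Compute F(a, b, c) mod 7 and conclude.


F(2,1,6) ≡ 5 (mod 7); P is NOT on the curve.

Evaluate F(2, 1, 6) term-by-term (mod 7).
  X**3 ↦ 1·8·1·1 = 8
  -X**2*Y ↦ -1·4·1·1 = -4
  -3*X*Y**2 ↦ -3·2·1·1 = -6
  -3*X*Z**2 ↦ -3·2·1·36 = -216
  -3*Y**3 ↦ -3·1·1·1 = -3
  -Y**2*Z ↦ -1·1·1·6 = -6
  -Y*Z**2 ↦ -1·1·1·36 = -36
  -2*Z**3 ↦ -2·1·1·216 = -432
Sum: F(2, 1, 6) = (8) + (-4) + (-6) + (-216) + (-3) + (-6) + (-36) + (-432) = -695.
Reducing mod 7: -695 ≡ 5 (mod 7).
Since F(a, b, c) ≡ 5 ≠ 0 (mod 7), P does NOT lie on the curve.


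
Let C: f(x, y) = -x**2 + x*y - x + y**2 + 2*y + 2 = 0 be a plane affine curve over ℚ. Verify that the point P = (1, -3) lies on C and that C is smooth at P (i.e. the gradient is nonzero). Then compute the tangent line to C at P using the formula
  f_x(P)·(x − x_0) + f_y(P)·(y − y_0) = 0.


Tangent line at P: -6*x - 3*y - 3 = 0.

Step 1: f(1, -3) = 0, so P lies on C.
Step 2: partial derivatives
  f_x(x, y) = -2*x + y - 1, f_y(x, y) = x + 2*y + 2.
  f_x(P) = -6, f_y(P) = -3 (gradient nonzero, so P is smooth).
Step 3: tangent line at P: -6·(x − 1) + -3·(y − -3) = 0.
Expanding: -6*x - 3*y - 3 = 0.


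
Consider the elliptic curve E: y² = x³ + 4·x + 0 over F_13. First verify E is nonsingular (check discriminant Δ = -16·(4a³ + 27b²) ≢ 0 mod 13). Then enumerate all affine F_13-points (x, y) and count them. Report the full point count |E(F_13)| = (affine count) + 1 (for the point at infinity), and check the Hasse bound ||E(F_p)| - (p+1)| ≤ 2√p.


Affine points = {(0, 0), (2, 4), (2, 9), (3, 0), (10, 0), (11, 6), (11, 7)}; affine count = 7; |E(F_13)| = 8.

Discriminant check: Δ ∝ 4a³ + 27b² = 4·4³ + 27·0² = 4·64 + 27·0 ≡ 9 (mod 13). Nonzero ⇒ E is nonsingular.
For each x ∈ F_13, compute rhs = x³ + 4·x + 0 mod 13, then count y ∈ F_13 with y² ≡ rhs.
  x = 0: rhs = 0, matching y values: 0 (1 points).
  x = 1: rhs = 5, matching y values: none (0 points).
  x = 2: rhs = 3, matching y values: 4, 9 (2 points).
  x = 3: rhs = 0, matching y values: 0 (1 points).
  x = 4: rhs = 2, matching y values: none (0 points).
  x = 5: rhs = 2, matching y values: none (0 points).
  x = 6: rhs = 6, matching y values: none (0 points).
  x = 7: rhs = 7, matching y values: none (0 points).
  x = 8: rhs = 11, matching y values: none (0 points).
  x = 9: rhs = 11, matching y values: none (0 points).
  x = 10: rhs = 0, matching y values: 0 (1 points).
  x = 11: rhs = 10, matching y values: 6, 7 (2 points).
  x = 12: rhs = 8, matching y values: none (0 points).
Total affine count: 7.
Full point count |E(F_13)| = 7 + 1 = 8.
Hasse bound: |8 − (13+1)| = |-6| = 6 ≤ 2√13 ≈ 7.2111 ✓.


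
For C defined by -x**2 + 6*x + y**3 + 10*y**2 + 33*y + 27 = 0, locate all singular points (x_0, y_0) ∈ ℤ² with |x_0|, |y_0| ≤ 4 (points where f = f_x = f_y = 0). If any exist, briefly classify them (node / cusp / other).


Singular points: {(3, -3)}; classification: node.

Compute partial derivatives:
  f_x = 6 - 2*x.
  f_y = 3*y**2 + 20*y + 33.
Scan x_0 ∈ {−4, ..., 4}. For each x_0, f_y(x_0, y) is a polynomial in y; find its integer roots y ∈ {−4, ..., 4}, then test f_x and f at those candidates.
  x = -4: f_y(-4, y) = 3*y**2 + 20*y + 33; vanishes at y ∈ {-3}. (-4, -3): f_x = 14 ≠ 0.
  x = -3: f_y(-3, y) = 3*y**2 + 20*y + 33; vanishes at y ∈ {-3}. (-3, -3): f_x = 12 ≠ 0.
  x = -2: f_y(-2, y) = 3*y**2 + 20*y + 33; vanishes at y ∈ {-3}. (-2, -3): f_x = 10 ≠ 0.
  x = -1: f_y(-1, y) = 3*y**2 + 20*y + 33; vanishes at y ∈ {-3}. (-1, -3): f_x = 8 ≠ 0.
  x = 0: f_y(0, y) = 3*y**2 + 20*y + 33; vanishes at y ∈ {-3}. (0, -3): f_x = 6 ≠ 0.
  x = 1: f_y(1, y) = 3*y**2 + 20*y + 33; vanishes at y ∈ {-3}. (1, -3): f_x = 4 ≠ 0.
  x = 2: f_y(2, y) = 3*y**2 + 20*y + 33; vanishes at y ∈ {-3}. (2, -3): f_x = 2 ≠ 0.
  x = 3: f_y(3, y) = 3*y**2 + 20*y + 33; vanishes at y ∈ {-3}. (3, -3): f_x = 0, f = 0 — SINGULAR.
  x = 4: f_y(4, y) = 3*y**2 + 20*y + 33; vanishes at y ∈ {-3}. (4, -3): f_x = -2 ≠ 0.
Only singular point on the grid: (3, -3).
Classify: substitute x = 3 + u, y = -3 + v and expand: f = -u**2 + v**3 + v**2.
No constant or linear terms (consistent with a singular point). Quadratic part: -u**2 + v**2. Cubic part: v**3.
The quadratic part v**2 - u**2 = (v − u)(v + u) splits into two distinct linear factors, so there are two distinct tangent lines y − -3 = ±(x − 3) — this is a node (ordinary double point).
Classification: node.


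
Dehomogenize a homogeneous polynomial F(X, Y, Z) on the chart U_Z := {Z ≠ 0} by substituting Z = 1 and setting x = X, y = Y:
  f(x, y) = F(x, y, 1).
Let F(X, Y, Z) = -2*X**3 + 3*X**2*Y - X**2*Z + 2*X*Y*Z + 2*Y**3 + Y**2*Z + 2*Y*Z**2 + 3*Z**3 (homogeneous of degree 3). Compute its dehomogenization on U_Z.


f(x, y) = -2*x**3 + 3*x**2*y - x**2 + 2*x*y + 2*y**3 + y**2 + 2*y + 3

On U_Z we set Z = 1. Each monomial c·X^i·Y^j·Z^k in F becomes c·x^i·y^j·1^k = c·x^i·y^j.
Substituting Z = 1: F(X, Y, 1) = -2*x**3 + 3*x**2*y - x**2 + 2*x*y + 2*y**3 + y**2 + 2*y + 3.
Note: deg(f) ≤ deg(F) = 3; strict inequality happens when F is divisible by Z (lost terms).


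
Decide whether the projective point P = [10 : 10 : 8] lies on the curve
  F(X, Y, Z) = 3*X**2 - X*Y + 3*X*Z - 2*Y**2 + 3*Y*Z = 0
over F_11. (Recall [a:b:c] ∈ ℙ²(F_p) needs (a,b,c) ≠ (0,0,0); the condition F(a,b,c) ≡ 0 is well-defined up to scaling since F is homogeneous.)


F(10,10,8) ≡ 7 (mod 11); P is NOT on the curve.

Evaluate F(10, 10, 8) term-by-term (mod 11).
  3*X**2 ↦ 3·100·1·1 = 300
  -X*Y ↦ -1·10·10·1 = -100
  3*X*Z ↦ 3·10·1·8 = 240
  -2*Y**2 ↦ -2·1·100·1 = -200
  3*Y*Z ↦ 3·1·10·8 = 240
Sum: F(10, 10, 8) = (300) + (-100) + (240) + (-200) + (240) = 480.
Reducing mod 11: 480 ≡ 7 (mod 11).
Since F(a, b, c) ≡ 7 ≠ 0 (mod 11), P does NOT lie on the curve.


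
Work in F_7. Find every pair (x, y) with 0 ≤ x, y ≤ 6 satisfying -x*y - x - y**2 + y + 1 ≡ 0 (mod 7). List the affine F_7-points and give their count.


Affine F_7-points: {(1, 0), (2, 2), (2, 4), (4, 1), (4, 3), (5, 5)}; count = 6.

For each of the 49 pairs (x, y) ∈ F_7², evaluate f(x, y) mod 7. Record the zeros.
  x = 0: [0↦1, 1↦1, 2↦6, 3↦2, 4↦3, 5↦2, 6↦6]  zeros at y ∈ ∅
  x = 1: [0↦0, 1↦6, 2↦3, 3↦5, 4↦5, 5↦3, 6↦6]  zeros at y ∈ {0}
  x = 2: [0↦6, 1↦4, 2↦0, 3↦1, 4↦0, 5↦4, 6↦6]  zeros at y ∈ {2, 4}
  x = 3: [0↦5, 1↦2, 2↦4, 3↦4, 4↦2, 5↦5, 6↦6]  zeros at y ∈ ∅
  x = 4: [0↦4, 1↦0, 2↦1, 3↦0, 4↦4, 5↦6, 6↦6]  zeros at y ∈ {1, 3}
  x = 5: [0↦3, 1↦5, 2↦5, 3↦3, 4↦6, 5↦0, 6↦6]  zeros at y ∈ {5}
  x = 6: [0↦2, 1↦3, 2↦2, 3↦6, 4↦1, 5↦1, 6↦6]  zeros at y ∈ ∅
Collecting zeros: affine points = {(1, 0), (2, 2), (2, 4), (4, 1), (4, 3), (5, 5)}.
Total count |C(F_7)_aff| = 6.


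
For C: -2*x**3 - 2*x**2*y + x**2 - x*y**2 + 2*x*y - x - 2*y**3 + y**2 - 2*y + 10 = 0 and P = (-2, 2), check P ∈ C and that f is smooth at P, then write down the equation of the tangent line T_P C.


Tangent line at P: -13*x - 26*y + 26 = 0.

Step 1: f(-2, 2) = 0, so P lies on C.
Step 2: partial derivatives
  f_x(x, y) = -6*x**2 - 4*x*y + 2*x - y**2 + 2*y - 1, f_y(x, y) = -2*x**2 - 2*x*y + 2*x - 6*y**2 + 2*y - 2.
  f_x(P) = -13, f_y(P) = -26 (gradient nonzero, so P is smooth).
Step 3: tangent line at P: -13·(x − -2) + -26·(y − 2) = 0.
Expanding: -13*x - 26*y + 26 = 0.


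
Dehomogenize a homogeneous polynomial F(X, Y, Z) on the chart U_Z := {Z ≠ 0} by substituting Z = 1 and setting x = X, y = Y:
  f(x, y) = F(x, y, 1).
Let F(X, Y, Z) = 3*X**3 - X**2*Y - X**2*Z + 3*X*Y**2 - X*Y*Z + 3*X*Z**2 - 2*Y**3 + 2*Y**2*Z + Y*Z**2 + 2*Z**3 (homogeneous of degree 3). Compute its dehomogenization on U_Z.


f(x, y) = 3*x**3 - x**2*y - x**2 + 3*x*y**2 - x*y + 3*x - 2*y**3 + 2*y**2 + y + 2

On U_Z we set Z = 1. Each monomial c·X^i·Y^j·Z^k in F becomes c·x^i·y^j·1^k = c·x^i·y^j.
Substituting Z = 1: F(X, Y, 1) = 3*x**3 - x**2*y - x**2 + 3*x*y**2 - x*y + 3*x - 2*y**3 + 2*y**2 + y + 2.
Note: deg(f) ≤ deg(F) = 3; strict inequality happens when F is divisible by Z (lost terms).


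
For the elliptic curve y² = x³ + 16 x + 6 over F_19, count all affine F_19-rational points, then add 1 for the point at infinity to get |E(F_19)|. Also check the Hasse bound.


Affine points = {(0, 5), (0, 14), (1, 2), (1, 17), (3, 9), (3, 10), (4, 1), (4, 18), (7, 9), (7, 10), (8, 0), (9, 9), (9, 10), (10, 8), (10, 11), (12, 8), (12, 11), (13, 6), (13, 13), (15, 7), (15, 12), (16, 8), (16, 11), (17, 2), (17, 17)}; affine count = 25; |E(F_19)| = 26.

Discriminant check: Δ ∝ 4a³ + 27b² = 4·16³ + 27·6² = 4·4096 + 27·36 ≡ 9 (mod 19). Nonzero ⇒ E is nonsingular.
For each x ∈ F_19, compute rhs = x³ + 16·x + 6 mod 19, then count y ∈ F_19 with y² ≡ rhs.
  x = 0: rhs = 6, matching y values: 5, 14 (2 points).
  x = 1: rhs = 4, matching y values: 2, 17 (2 points).
  x = 2: rhs = 8, matching y values: none (0 points).
  x = 3: rhs = 5, matching y values: 9, 10 (2 points).
  x = 4: rhs = 1, matching y values: 1, 18 (2 points).
  x = 5: rhs = 2, matching y values: none (0 points).
  x = 6: rhs = 14, matching y values: none (0 points).
  x = 7: rhs = 5, matching y values: 9, 10 (2 points).
  x = 8: rhs = 0, matching y values: 0 (1 points).
  x = 9: rhs = 5, matching y values: 9, 10 (2 points).
  x = 10: rhs = 7, matching y values: 8, 11 (2 points).
  x = 11: rhs = 12, matching y values: none (0 points).
  x = 12: rhs = 7, matching y values: 8, 11 (2 points).
  x = 13: rhs = 17, matching y values: 6, 13 (2 points).
  x = 14: rhs = 10, matching y values: none (0 points).
  x = 15: rhs = 11, matching y values: 7, 12 (2 points).
  x = 16: rhs = 7, matching y values: 8, 11 (2 points).
  x = 17: rhs = 4, matching y values: 2, 17 (2 points).
  x = 18: rhs = 8, matching y values: none (0 points).
Total affine count: 25.
Full point count |E(F_19)| = 25 + 1 = 26.
Hasse bound: |26 − (19+1)| = |6| = 6 ≤ 2√19 ≈ 8.7178 ✓.


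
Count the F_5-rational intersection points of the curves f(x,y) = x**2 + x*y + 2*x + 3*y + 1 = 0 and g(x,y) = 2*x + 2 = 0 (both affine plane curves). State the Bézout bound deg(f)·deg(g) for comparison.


Common zeros: {(4, 0)}; count = 1; Bézout bound = 2.

deg(f) = 2, deg(g) = 1, so Bézout bound = 2.
Scan x ∈ F_5. For each x, list the y ∈ F_5 with f(x, y) ≡ 0 and those with g(x, y) ≡ 0 (mod 5); the common zeros in that column are the intersection.
  x = 0: f ≡ 0 at y ∈ {3}; g ≡ 0 at y ∈ ∅; common: ∅.
  x = 1: f ≡ 0 at y ∈ {4}; g ≡ 0 at y ∈ ∅; common: ∅.
  x = 2: f ≡ 0 at y ∈ ∅; g ≡ 0 at y ∈ ∅; common: ∅.
  x = 3: f ≡ 0 at y ∈ {4}; g ≡ 0 at y ∈ ∅; common: ∅.
  x = 4: f ≡ 0 at y ∈ {0}; g ≡ 0 at y ∈ {0, 1, 2, 3, 4}; common: {0}.
Collecting: common zeros = {(4, 0)}, so the count is 1.
Comparison with the Bézout bound: 1 ≤ 2 = deg(f)·deg(g), as expected for curves with no common component (the affine F_5-count falls short of the bound because intersections may lie at infinity, over extension fields, or carry multiplicity).


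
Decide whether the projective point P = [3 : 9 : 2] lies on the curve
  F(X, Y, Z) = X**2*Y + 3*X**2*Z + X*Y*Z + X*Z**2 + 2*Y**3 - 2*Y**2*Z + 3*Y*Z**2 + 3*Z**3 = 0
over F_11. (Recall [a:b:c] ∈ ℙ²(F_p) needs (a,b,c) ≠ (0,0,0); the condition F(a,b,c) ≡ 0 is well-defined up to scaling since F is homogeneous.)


F(3,9,2) ≡ 4 (mod 11); P is NOT on the curve.

Evaluate F(3, 9, 2) term-by-term (mod 11).
  X**2*Y ↦ 1·9·9·1 = 81
  3*X**2*Z ↦ 3·9·1·2 = 54
  X*Y*Z ↦ 1·3·9·2 = 54
  X*Z**2 ↦ 1·3·1·4 = 12
  2*Y**3 ↦ 2·1·729·1 = 1458
  -2*Y**2*Z ↦ -2·1·81·2 = -324
  3*Y*Z**2 ↦ 3·1·9·4 = 108
  3*Z**3 ↦ 3·1·1·8 = 24
Sum: F(3, 9, 2) = (81) + (54) + (54) + (12) + (1458) + (-324) + (108) + (24) = 1467.
Reducing mod 11: 1467 ≡ 4 (mod 11).
Since F(a, b, c) ≡ 4 ≠ 0 (mod 11), P does NOT lie on the curve.


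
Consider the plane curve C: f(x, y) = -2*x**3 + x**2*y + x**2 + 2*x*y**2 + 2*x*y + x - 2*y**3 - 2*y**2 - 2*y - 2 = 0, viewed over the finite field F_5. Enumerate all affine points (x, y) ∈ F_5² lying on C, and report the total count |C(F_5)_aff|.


Affine F_5-points: {(0, 2), (0, 3), (0, 4), (2, 3), (4, 0)}; count = 5.

For each of the 25 pairs (x, y) ∈ F_5², evaluate f(x, y) mod 5. Record the zeros.
  x = 0: [0↦3, 1↦2, 2↦0, 3↦0, 4↦0]  zeros at y ∈ {2, 3, 4}
  x = 1: [0↦3, 1↦2, 2↦4, 3↦2, 4↦4]  zeros at y ∈ ∅
  x = 2: [0↦3, 1↦4, 2↦2, 3↦0, 4↦1]  zeros at y ∈ {3}
  x = 3: [0↦1, 1↦1, 2↦2, 3↦2, 4↦4]  zeros at y ∈ ∅
  x = 4: [0↦0, 1↦1, 2↦2, 3↦1, 4↦1]  zeros at y ∈ {0}
Collecting zeros: affine points = {(0, 2), (0, 3), (0, 4), (2, 3), (4, 0)}.
Total count |C(F_5)_aff| = 5.


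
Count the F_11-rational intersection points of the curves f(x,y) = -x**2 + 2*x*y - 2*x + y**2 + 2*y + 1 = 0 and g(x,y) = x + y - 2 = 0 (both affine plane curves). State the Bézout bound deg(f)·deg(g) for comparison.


Common zeros: {(10, 3)}; count = 1; Bézout bound = 2.

deg(f) = 2, deg(g) = 1, so Bézout bound = 2.
Scan x ∈ F_11. For each x, list the y ∈ F_11 with f(x, y) ≡ 0 and those with g(x, y) ≡ 0 (mod 11); the common zeros in that column are the intersection.
  x = 0: f ≡ 0 at y ∈ {10}; g ≡ 0 at y ∈ {2}; common: ∅.
  x = 1: f ≡ 0 at y ∈ ∅; g ≡ 0 at y ∈ {1}; common: ∅.
  x = 2: f ≡ 0 at y ∈ {1, 4}; g ≡ 0 at y ∈ {0}; common: ∅.
  x = 3: f ≡ 0 at y ∈ ∅; g ≡ 0 at y ∈ {10}; common: ∅.
  x = 4: f ≡ 0 at y ∈ {4, 8}; g ≡ 0 at y ∈ {9}; common: ∅.
  x = 5: f ≡ 0 at y ∈ {3, 7}; g ≡ 0 at y ∈ {8}; common: ∅.
  x = 6: f ≡ 0 at y ∈ ∅; g ≡ 0 at y ∈ {7}; common: ∅.
  x = 7: f ≡ 0 at y ∈ {7, 10}; g ≡ 0 at y ∈ {6}; common: ∅.
  x = 8: f ≡ 0 at y ∈ ∅; g ≡ 0 at y ∈ {5}; common: ∅.
  x = 9: f ≡ 0 at y ∈ {1}; g ≡ 0 at y ∈ {4}; common: ∅.
  x = 10: f ≡ 0 at y ∈ {3, 8}; g ≡ 0 at y ∈ {3}; common: {3}.
Collecting: common zeros = {(10, 3)}, so the count is 1.
Comparison with the Bézout bound: 1 ≤ 2 = deg(f)·deg(g), as expected for curves with no common component (the affine F_11-count falls short of the bound because intersections may lie at infinity, over extension fields, or carry multiplicity).


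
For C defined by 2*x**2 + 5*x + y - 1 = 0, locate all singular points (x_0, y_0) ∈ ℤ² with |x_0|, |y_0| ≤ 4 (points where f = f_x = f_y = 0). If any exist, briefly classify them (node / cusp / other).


No singular points in the scanned grid; C is smooth there.

Compute partial derivatives:
  f_x = 4*x + 5.
  f_y = 1.
f_y = 1 is a nonzero constant, so f_y never vanishes: no point (x, y) can satisfy f = f_x = f_y = 0. In particular no (x, y) ∈ {−4, ..., 4}² is singular; the curve is smooth.


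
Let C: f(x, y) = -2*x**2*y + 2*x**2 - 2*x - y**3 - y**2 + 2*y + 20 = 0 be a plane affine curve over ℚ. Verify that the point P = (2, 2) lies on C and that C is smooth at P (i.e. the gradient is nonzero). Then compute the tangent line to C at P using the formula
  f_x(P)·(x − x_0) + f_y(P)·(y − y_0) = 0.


Tangent line at P: -10*x - 22*y + 64 = 0.

Step 1: f(2, 2) = 0, so P lies on C.
Step 2: partial derivatives
  f_x(x, y) = -4*x*y + 4*x - 2, f_y(x, y) = -2*x**2 - 3*y**2 - 2*y + 2.
  f_x(P) = -10, f_y(P) = -22 (gradient nonzero, so P is smooth).
Step 3: tangent line at P: -10·(x − 2) + -22·(y − 2) = 0.
Expanding: -10*x - 22*y + 64 = 0.


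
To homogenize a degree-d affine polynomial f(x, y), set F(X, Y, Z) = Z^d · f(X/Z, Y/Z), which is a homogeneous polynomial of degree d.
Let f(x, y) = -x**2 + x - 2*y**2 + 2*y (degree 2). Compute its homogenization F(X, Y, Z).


F(X, Y, Z) = -X**2 + X*Z - 2*Y**2 + 2*Y*Z

deg(f) = 2.
Substitute x = X/Z, y = Y/Z into f, then multiply by Z^2.
  monomial -1·x^2·y^0 ↦ -1·X^2·Y^0·Z^0.
  monomial 1·x^1·y^0 ↦ 1·X^1·Y^0·Z^1.
  monomial -2·x^0·y^2 ↦ -2·X^0·Y^2·Z^0.
  monomial 2·x^0·y^1 ↦ 2·X^0·Y^1·Z^1.
Collecting: F(X, Y, Z) = -X**2 + X*Z - 2*Y**2 + 2*Y*Z.


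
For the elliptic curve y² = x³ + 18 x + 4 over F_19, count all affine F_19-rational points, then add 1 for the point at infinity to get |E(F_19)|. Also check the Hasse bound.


Affine points = {(0, 2), (0, 17), (1, 2), (1, 17), (3, 3), (3, 16), (4, 8), (4, 11), (6, 9), (6, 10), (7, 6), (7, 13), (10, 5), (10, 14), (14, 6), (14, 13), (15, 1), (15, 18), (17, 6), (17, 13), (18, 2), (18, 17)}; affine count = 22; |E(F_19)| = 23.

Discriminant check: Δ ∝ 4a³ + 27b² = 4·18³ + 27·4² = 4·5832 + 27·16 ≡ 10 (mod 19). Nonzero ⇒ E is nonsingular.
For each x ∈ F_19, compute rhs = x³ + 18·x + 4 mod 19, then count y ∈ F_19 with y² ≡ rhs.
  x = 0: rhs = 4, matching y values: 2, 17 (2 points).
  x = 1: rhs = 4, matching y values: 2, 17 (2 points).
  x = 2: rhs = 10, matching y values: none (0 points).
  x = 3: rhs = 9, matching y values: 3, 16 (2 points).
  x = 4: rhs = 7, matching y values: 8, 11 (2 points).
  x = 5: rhs = 10, matching y values: none (0 points).
  x = 6: rhs = 5, matching y values: 9, 10 (2 points).
  x = 7: rhs = 17, matching y values: 6, 13 (2 points).
  x = 8: rhs = 14, matching y values: none (0 points).
  x = 9: rhs = 2, matching y values: none (0 points).
  x = 10: rhs = 6, matching y values: 5, 14 (2 points).
  x = 11: rhs = 13, matching y values: none (0 points).
  x = 12: rhs = 10, matching y values: none (0 points).
  x = 13: rhs = 3, matching y values: none (0 points).
  x = 14: rhs = 17, matching y values: 6, 13 (2 points).
  x = 15: rhs = 1, matching y values: 1, 18 (2 points).
  x = 16: rhs = 18, matching y values: none (0 points).
  x = 17: rhs = 17, matching y values: 6, 13 (2 points).
  x = 18: rhs = 4, matching y values: 2, 17 (2 points).
Total affine count: 22.
Full point count |E(F_19)| = 22 + 1 = 23.
Hasse bound: |23 − (19+1)| = |3| = 3 ≤ 2√19 ≈ 8.7178 ✓.


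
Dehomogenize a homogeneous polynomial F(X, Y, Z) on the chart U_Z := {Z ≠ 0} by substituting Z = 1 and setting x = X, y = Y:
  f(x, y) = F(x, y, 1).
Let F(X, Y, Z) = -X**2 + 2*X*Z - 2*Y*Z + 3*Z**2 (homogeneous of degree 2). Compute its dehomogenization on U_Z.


f(x, y) = -x**2 + 2*x - 2*y + 3

On U_Z we set Z = 1. Each monomial c·X^i·Y^j·Z^k in F becomes c·x^i·y^j·1^k = c·x^i·y^j.
Substituting Z = 1: F(X, Y, 1) = -x**2 + 2*x - 2*y + 3.
Note: deg(f) ≤ deg(F) = 2; strict inequality happens when F is divisible by Z (lost terms).


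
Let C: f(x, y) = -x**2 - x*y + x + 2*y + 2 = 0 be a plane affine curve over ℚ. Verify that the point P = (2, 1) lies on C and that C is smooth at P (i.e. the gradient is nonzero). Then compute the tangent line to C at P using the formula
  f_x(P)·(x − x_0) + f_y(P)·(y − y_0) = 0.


Tangent line at P: 8 - 4*x = 0.

Step 1: f(2, 1) = 0, so P lies on C.
Step 2: partial derivatives
  f_x(x, y) = -2*x - y + 1, f_y(x, y) = 2 - x.
  f_x(P) = -4, f_y(P) = 0 (gradient nonzero, so P is smooth).
Step 3: tangent line at P: -4·(x − 2) + 0·(y − 1) = 0.
Expanding: 8 - 4*x = 0.


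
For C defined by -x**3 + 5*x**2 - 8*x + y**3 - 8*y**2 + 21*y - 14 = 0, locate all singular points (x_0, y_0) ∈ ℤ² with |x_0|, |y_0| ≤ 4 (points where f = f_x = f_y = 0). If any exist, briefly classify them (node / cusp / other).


Singular points: {(2, 3)}; classification: node.

Compute partial derivatives:
  f_x = -3*x**2 + 10*x - 8.
  f_y = 3*y**2 - 16*y + 21.
Scan x_0 ∈ {−4, ..., 4}. For each x_0, f_y(x_0, y) is a polynomial in y; find its integer roots y ∈ {−4, ..., 4}, then test f_x and f at those candidates.
  x = -4: f_y(-4, y) = 3*y**2 - 16*y + 21; vanishes at y ∈ {3}. (-4, 3): f_x = -96 ≠ 0.
  x = -3: f_y(-3, y) = 3*y**2 - 16*y + 21; vanishes at y ∈ {3}. (-3, 3): f_x = -65 ≠ 0.
  x = -2: f_y(-2, y) = 3*y**2 - 16*y + 21; vanishes at y ∈ {3}. (-2, 3): f_x = -40 ≠ 0.
  x = -1: f_y(-1, y) = 3*y**2 - 16*y + 21; vanishes at y ∈ {3}. (-1, 3): f_x = -21 ≠ 0.
  x = 0: f_y(0, y) = 3*y**2 - 16*y + 21; vanishes at y ∈ {3}. (0, 3): f_x = -8 ≠ 0.
  x = 1: f_y(1, y) = 3*y**2 - 16*y + 21; vanishes at y ∈ {3}. (1, 3): f_x = -1 ≠ 0.
  x = 2: f_y(2, y) = 3*y**2 - 16*y + 21; vanishes at y ∈ {3}. (2, 3): f_x = 0, f = 0 — SINGULAR.
  x = 3: f_y(3, y) = 3*y**2 - 16*y + 21; vanishes at y ∈ {3}. (3, 3): f_x = -5 ≠ 0.
  x = 4: f_y(4, y) = 3*y**2 - 16*y + 21; vanishes at y ∈ {3}. (4, 3): f_x = -16 ≠ 0.
Only singular point on the grid: (2, 3).
Classify: substitute x = 2 + u, y = 3 + v and expand: f = -u**3 - u**2 + v**3 + v**2.
No constant or linear terms (consistent with a singular point). Quadratic part: -u**2 + v**2. Cubic part: -u**3 + v**3.
The quadratic part v**2 - u**2 = (v − u)(v + u) splits into two distinct linear factors, so there are two distinct tangent lines y − 3 = ±(x − 2) — this is a node (ordinary double point).
Classification: node.


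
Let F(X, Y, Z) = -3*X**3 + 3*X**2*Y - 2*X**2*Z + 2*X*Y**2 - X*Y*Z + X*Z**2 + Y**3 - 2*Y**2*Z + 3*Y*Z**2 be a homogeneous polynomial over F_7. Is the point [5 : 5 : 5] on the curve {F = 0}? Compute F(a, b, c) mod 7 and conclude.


F(5,5,5) ≡ 5 (mod 7); P is NOT on the curve.

Evaluate F(5, 5, 5) term-by-term (mod 7).
  -3*X**3 ↦ -3·125·1·1 = -375
  3*X**2*Y ↦ 3·25·5·1 = 375
  -2*X**2*Z ↦ -2·25·1·5 = -250
  2*X*Y**2 ↦ 2·5·25·1 = 250
  -X*Y*Z ↦ -1·5·5·5 = -125
  X*Z**2 ↦ 1·5·1·25 = 125
  Y**3 ↦ 1·1·125·1 = 125
  -2*Y**2*Z ↦ -2·1·25·5 = -250
  3*Y*Z**2 ↦ 3·1·5·25 = 375
Sum: F(5, 5, 5) = (-375) + (375) + (-250) + (250) + (-125) + (125) + (125) + (-250) + (375) = 250.
Reducing mod 7: 250 ≡ 5 (mod 7).
Since F(a, b, c) ≡ 5 ≠ 0 (mod 7), P does NOT lie on the curve.


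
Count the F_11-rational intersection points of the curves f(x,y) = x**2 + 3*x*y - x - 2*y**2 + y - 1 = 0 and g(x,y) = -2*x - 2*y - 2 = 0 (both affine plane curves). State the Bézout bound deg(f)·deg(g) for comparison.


Common zeros: ∅; count = 0; Bézout bound = 2.

deg(f) = 2, deg(g) = 1, so Bézout bound = 2.
Scan x ∈ F_11. For each x, list the y ∈ F_11 with f(x, y) ≡ 0 and those with g(x, y) ≡ 0 (mod 11); the common zeros in that column are the intersection.
  x = 0: f ≡ 0 at y ∈ {8, 9}; g ≡ 0 at y ∈ {10}; common: ∅.
  x = 1: f ≡ 0 at y ∈ ∅; g ≡ 0 at y ∈ {9}; common: ∅.
  x = 2: f ≡ 0 at y ∈ ∅; g ≡ 0 at y ∈ {8}; common: ∅.
  x = 3: f ≡ 0 at y ∈ ∅; g ≡ 0 at y ∈ {7}; common: ∅.
  x = 4: f ≡ 0 at y ∈ {0, 1}; g ≡ 0 at y ∈ {6}; common: ∅.
  x = 5: f ≡ 0 at y ∈ {1, 7}; g ≡ 0 at y ∈ {5}; common: ∅.
  x = 6: f ≡ 0 at y ∈ ∅; g ≡ 0 at y ∈ {4}; common: ∅.
  x = 7: f ≡ 0 at y ∈ {2, 9}; g ≡ 0 at y ∈ {3}; common: ∅.
  x = 8: f ≡ 0 at y ∈ {0, 7}; g ≡ 0 at y ∈ {2}; common: ∅.
  x = 9: f ≡ 0 at y ∈ ∅; g ≡ 0 at y ∈ {1}; common: ∅.
  x = 10: f ≡ 0 at y ∈ {2, 8}; g ≡ 0 at y ∈ {0}; common: ∅.
Collecting: common zeros = ∅, so the count is 0.
Comparison with the Bézout bound: 0 ≤ 2 = deg(f)·deg(g), as expected for curves with no common component (the affine F_11-count falls short of the bound because intersections may lie at infinity, over extension fields, or carry multiplicity).


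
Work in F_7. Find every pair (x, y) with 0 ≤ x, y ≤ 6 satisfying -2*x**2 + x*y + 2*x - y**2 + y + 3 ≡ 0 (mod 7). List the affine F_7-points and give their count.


Affine F_7-points: {(1, 3), (1, 6), (3, 5), (3, 6), (4, 0), (4, 5), (5, 3)}; count = 7.

For each of the 49 pairs (x, y) ∈ F_7², evaluate f(x, y) mod 7. Record the zeros.
  x = 0: [0↦3, 1↦3, 2↦1, 3↦4, 4↦5, 5↦4, 6↦1]  zeros at y ∈ ∅
  x = 1: [0↦3, 1↦4, 2↦3, 3↦0, 4↦2, 5↦2, 6↦0]  zeros at y ∈ {3, 6}
  x = 2: [0↦6, 1↦1, 2↦1, 3↦6, 4↦2, 5↦3, 6↦2]  zeros at y ∈ ∅
  x = 3: [0↦5, 1↦1, 2↦2, 3↦1, 4↦5, 5↦0, 6↦0]  zeros at y ∈ {5, 6}
  x = 4: [0↦0, 1↦4, 2↦6, 3↦6, 4↦4, 5↦0, 6↦1]  zeros at y ∈ {0, 5}
  x = 5: [0↦5, 1↦3, 2↦6, 3↦0, 4↦6, 5↦3, 6↦5]  zeros at y ∈ {3}
  x = 6: [0↦6, 1↦5, 2↦2, 3↦4, 4↦4, 5↦2, 6↦5]  zeros at y ∈ ∅
Collecting zeros: affine points = {(1, 3), (1, 6), (3, 5), (3, 6), (4, 0), (4, 5), (5, 3)}.
Total count |C(F_7)_aff| = 7.


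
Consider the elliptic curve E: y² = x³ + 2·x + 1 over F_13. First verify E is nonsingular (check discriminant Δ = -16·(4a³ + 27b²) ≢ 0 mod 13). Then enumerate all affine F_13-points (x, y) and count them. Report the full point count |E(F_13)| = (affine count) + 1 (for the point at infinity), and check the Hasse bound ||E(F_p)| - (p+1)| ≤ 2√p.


Affine points = {(0, 1), (0, 12), (1, 2), (1, 11), (2, 0), (8, 3), (8, 10)}; affine count = 7; |E(F_13)| = 8.

Discriminant check: Δ ∝ 4a³ + 27b² = 4·2³ + 27·1² = 4·8 + 27·1 ≡ 7 (mod 13). Nonzero ⇒ E is nonsingular.
For each x ∈ F_13, compute rhs = x³ + 2·x + 1 mod 13, then count y ∈ F_13 with y² ≡ rhs.
  x = 0: rhs = 1, matching y values: 1, 12 (2 points).
  x = 1: rhs = 4, matching y values: 2, 11 (2 points).
  x = 2: rhs = 0, matching y values: 0 (1 points).
  x = 3: rhs = 8, matching y values: none (0 points).
  x = 4: rhs = 8, matching y values: none (0 points).
  x = 5: rhs = 6, matching y values: none (0 points).
  x = 6: rhs = 8, matching y values: none (0 points).
  x = 7: rhs = 7, matching y values: none (0 points).
  x = 8: rhs = 9, matching y values: 3, 10 (2 points).
  x = 9: rhs = 7, matching y values: none (0 points).
  x = 10: rhs = 7, matching y values: none (0 points).
  x = 11: rhs = 2, matching y values: none (0 points).
  x = 12: rhs = 11, matching y values: none (0 points).
Total affine count: 7.
Full point count |E(F_13)| = 7 + 1 = 8.
Hasse bound: |8 − (13+1)| = |-6| = 6 ≤ 2√13 ≈ 7.2111 ✓.


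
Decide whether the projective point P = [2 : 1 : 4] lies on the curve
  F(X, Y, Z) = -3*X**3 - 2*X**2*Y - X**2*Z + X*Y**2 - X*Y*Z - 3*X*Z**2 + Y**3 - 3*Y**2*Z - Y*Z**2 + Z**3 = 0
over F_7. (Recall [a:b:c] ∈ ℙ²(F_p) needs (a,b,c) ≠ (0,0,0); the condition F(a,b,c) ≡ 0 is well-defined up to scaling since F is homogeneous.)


F(2,1,4) ≡ 6 (mod 7); P is NOT on the curve.

Evaluate F(2, 1, 4) term-by-term (mod 7).
  -3*X**3 ↦ -3·8·1·1 = -24
  -2*X**2*Y ↦ -2·4·1·1 = -8
  -X**2*Z ↦ -1·4·1·4 = -16
  X*Y**2 ↦ 1·2·1·1 = 2
  -X*Y*Z ↦ -1·2·1·4 = -8
  -3*X*Z**2 ↦ -3·2·1·16 = -96
  Y**3 ↦ 1·1·1·1 = 1
  -3*Y**2*Z ↦ -3·1·1·4 = -12
  -Y*Z**2 ↦ -1·1·1·16 = -16
  Z**3 ↦ 1·1·1·64 = 64
Sum: F(2, 1, 4) = (-24) + (-8) + (-16) + (2) + (-8) + (-96) + (1) + (-12) + (-16) + (64) = -113.
Reducing mod 7: -113 ≡ 6 (mod 7).
Since F(a, b, c) ≡ 6 ≠ 0 (mod 7), P does NOT lie on the curve.


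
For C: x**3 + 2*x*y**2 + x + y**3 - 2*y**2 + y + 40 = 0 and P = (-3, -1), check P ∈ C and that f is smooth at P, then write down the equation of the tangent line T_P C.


Tangent line at P: 30*x + 20*y + 110 = 0.

Step 1: f(-3, -1) = 0, so P lies on C.
Step 2: partial derivatives
  f_x(x, y) = 3*x**2 + 2*y**2 + 1, f_y(x, y) = 4*x*y + 3*y**2 - 4*y + 1.
  f_x(P) = 30, f_y(P) = 20 (gradient nonzero, so P is smooth).
Step 3: tangent line at P: 30·(x − -3) + 20·(y − -1) = 0.
Expanding: 30*x + 20*y + 110 = 0.


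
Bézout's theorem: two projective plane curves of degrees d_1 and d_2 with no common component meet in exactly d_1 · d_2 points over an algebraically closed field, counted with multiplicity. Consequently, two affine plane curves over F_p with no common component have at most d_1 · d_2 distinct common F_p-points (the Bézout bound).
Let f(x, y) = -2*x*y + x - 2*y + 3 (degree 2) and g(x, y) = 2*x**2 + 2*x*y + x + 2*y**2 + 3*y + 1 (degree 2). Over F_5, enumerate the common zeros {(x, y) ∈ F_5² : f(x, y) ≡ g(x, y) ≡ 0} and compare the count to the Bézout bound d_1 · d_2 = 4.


Common zeros: {(0, 4)}; count = 1; Bézout bound = 4.

deg(f) = 2, deg(g) = 2, so Bézout bound = 4.
Scan x ∈ F_5. For each x, list the y ∈ F_5 with f(x, y) ≡ 0 and those with g(x, y) ≡ 0 (mod 5); the common zeros in that column are the intersection.
  x = 0: f ≡ 0 at y ∈ {4}; g ≡ 0 at y ∈ {2, 4}; common: {4}.
  x = 1: f ≡ 0 at y ∈ {1}; g ≡ 0 at y ∈ ∅; common: ∅.
  x = 2: f ≡ 0 at y ∈ {0}; g ≡ 0 at y ∈ {1, 3}; common: ∅.
  x = 3: f ≡ 0 at y ∈ {2}; g ≡ 0 at y ∈ {4}; common: ∅.
  x = 4: f ≡ 0 at y ∈ ∅; g ≡ 0 at y ∈ {1}; common: ∅.
Collecting: common zeros = {(0, 4)}, so the count is 1.
Comparison with the Bézout bound: 1 ≤ 4 = deg(f)·deg(g), as expected for curves with no common component (the affine F_5-count falls short of the bound because intersections may lie at infinity, over extension fields, or carry multiplicity).


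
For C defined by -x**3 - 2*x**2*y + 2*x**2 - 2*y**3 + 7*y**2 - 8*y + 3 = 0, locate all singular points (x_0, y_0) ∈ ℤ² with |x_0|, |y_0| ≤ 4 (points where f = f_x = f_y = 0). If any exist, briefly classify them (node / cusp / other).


Singular points: {(0, 1)}; classification: cusp.

Compute partial derivatives:
  f_x = -3*x**2 - 4*x*y + 4*x.
  f_y = -2*x**2 - 6*y**2 + 14*y - 8.
Scan x_0 ∈ {−4, ..., 4}. For each x_0, f_y(x_0, y) is a polynomial in y; find its integer roots y ∈ {−4, ..., 4}, then test f_x and f at those candidates.
  x = -4: f_y(-4, y) = -6*y**2 + 14*y - 40; no integer root y with |y| ≤ 4.
  x = -3: f_y(-3, y) = -6*y**2 + 14*y - 26; no integer root y with |y| ≤ 4.
  x = -2: f_y(-2, y) = -6*y**2 + 14*y - 16; no integer root y with |y| ≤ 4.
  x = -1: f_y(-1, y) = -6*y**2 + 14*y - 10; no integer root y with |y| ≤ 4.
  x = 0: f_y(0, y) = -6*y**2 + 14*y - 8; vanishes at y ∈ {1}. (0, 1): f_x = 0, f = 0 — SINGULAR.
  x = 1: f_y(1, y) = -6*y**2 + 14*y - 10; no integer root y with |y| ≤ 4.
  x = 2: f_y(2, y) = -6*y**2 + 14*y - 16; no integer root y with |y| ≤ 4.
  x = 3: f_y(3, y) = -6*y**2 + 14*y - 26; no integer root y with |y| ≤ 4.
  x = 4: f_y(4, y) = -6*y**2 + 14*y - 40; no integer root y with |y| ≤ 4.
Only singular point on the grid: (0, 1).
Classify: substitute x = 0 + u, y = 1 + v and expand: f = -u**3 - 2*u**2*v - 2*v**3 + v**2.
No constant or linear terms (consistent with a singular point). Quadratic part: v**2. Cubic part: -u**3 - 2*u**2*v - 2*v**3.
The quadratic part v**2 is a perfect square, so there is a single (double) tangent line v = 0, i.e. y = 1. Restricting the cubic part to that line (v = 0) leaves -u**3 ≠ 0, so f is not divisible by v and the branch is v² ≈ u**3 to lowest order — this is a cusp.
Classification: cusp.


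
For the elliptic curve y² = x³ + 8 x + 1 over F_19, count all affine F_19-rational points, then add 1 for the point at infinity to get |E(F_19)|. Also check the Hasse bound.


Affine points = {(0, 1), (0, 18), (2, 5), (2, 14), (7, 1), (7, 18), (8, 8), (8, 11), (9, 2), (9, 17), (10, 6), (10, 13), (12, 1), (12, 18), (14, 8), (14, 11), (15, 0), (16, 8), (16, 11), (18, 7), (18, 12)}; affine count = 21; |E(F_19)| = 22.

Discriminant check: Δ ∝ 4a³ + 27b² = 4·8³ + 27·1² = 4·512 + 27·1 ≡ 4 (mod 19). Nonzero ⇒ E is nonsingular.
For each x ∈ F_19, compute rhs = x³ + 8·x + 1 mod 19, then count y ∈ F_19 with y² ≡ rhs.
  x = 0: rhs = 1, matching y values: 1, 18 (2 points).
  x = 1: rhs = 10, matching y values: none (0 points).
  x = 2: rhs = 6, matching y values: 5, 14 (2 points).
  x = 3: rhs = 14, matching y values: none (0 points).
  x = 4: rhs = 2, matching y values: none (0 points).
  x = 5: rhs = 14, matching y values: none (0 points).
  x = 6: rhs = 18, matching y values: none (0 points).
  x = 7: rhs = 1, matching y values: 1, 18 (2 points).
  x = 8: rhs = 7, matching y values: 8, 11 (2 points).
  x = 9: rhs = 4, matching y values: 2, 17 (2 points).
  x = 10: rhs = 17, matching y values: 6, 13 (2 points).
  x = 11: rhs = 14, matching y values: none (0 points).
  x = 12: rhs = 1, matching y values: 1, 18 (2 points).
  x = 13: rhs = 3, matching y values: none (0 points).
  x = 14: rhs = 7, matching y values: 8, 11 (2 points).
  x = 15: rhs = 0, matching y values: 0 (1 points).
  x = 16: rhs = 7, matching y values: 8, 11 (2 points).
  x = 17: rhs = 15, matching y values: none (0 points).
  x = 18: rhs = 11, matching y values: 7, 12 (2 points).
Total affine count: 21.
Full point count |E(F_19)| = 21 + 1 = 22.
Hasse bound: |22 − (19+1)| = |2| = 2 ≤ 2√19 ≈ 8.7178 ✓.


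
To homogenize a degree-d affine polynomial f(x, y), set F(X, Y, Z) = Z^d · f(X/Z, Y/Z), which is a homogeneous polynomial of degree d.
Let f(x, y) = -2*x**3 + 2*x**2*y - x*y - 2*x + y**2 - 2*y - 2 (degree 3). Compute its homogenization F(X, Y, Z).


F(X, Y, Z) = -2*X**3 + 2*X**2*Y - X*Y*Z - 2*X*Z**2 + Y**2*Z - 2*Y*Z**2 - 2*Z**3

deg(f) = 3.
Substitute x = X/Z, y = Y/Z into f, then multiply by Z^3.
  monomial -2·x^3·y^0 ↦ -2·X^3·Y^0·Z^0.
  monomial 2·x^2·y^1 ↦ 2·X^2·Y^1·Z^0.
  monomial -1·x^1·y^1 ↦ -1·X^1·Y^1·Z^1.
  monomial -2·x^1·y^0 ↦ -2·X^1·Y^0·Z^2.
  monomial 1·x^0·y^2 ↦ 1·X^0·Y^2·Z^1.
  monomial -2·x^0·y^1 ↦ -2·X^0·Y^1·Z^2.
  monomial -2·x^0·y^0 ↦ -2·X^0·Y^0·Z^3.
Collecting: F(X, Y, Z) = -2*X**3 + 2*X**2*Y - X*Y*Z - 2*X*Z**2 + Y**2*Z - 2*Y*Z**2 - 2*Z**3.
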